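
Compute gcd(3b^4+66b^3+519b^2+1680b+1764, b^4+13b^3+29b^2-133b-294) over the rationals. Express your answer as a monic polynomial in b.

Apply the Euclidean algorithm:
  3b^4+66b^3+519b^2+1680b+1764 = (3)(b^4+13b^3+29b^2-133b-294) + (27b^3+432b^2+2079b+2646)
  b^4+13b^3+29b^2-133b-294 = ((1/27)b-1/9)(27b^3+432b^2+2079b+2646) + (0)
Last nonzero remainder: 27b^3+432b^2+2079b+2646. Dividing through by 27 gives the monic gcd b^3+16b^2+77b+98.

b^3+16b^2+77b+98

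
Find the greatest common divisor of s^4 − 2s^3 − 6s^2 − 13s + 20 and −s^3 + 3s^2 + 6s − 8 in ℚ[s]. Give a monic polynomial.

s^2 − 5s + 4

Apply the Euclidean algorithm:
  s^4 − 2s^3 − 6s^2 − 13s + 20 = (−s − 1)(−s^3 + 3s^2 + 6s − 8) + (3s^2 − 15s + 12)
  −s^3 + 3s^2 + 6s − 8 = (−(1/3)s − 2/3)(3s^2 − 15s + 12) + (0)
Last nonzero remainder: 3s^2 − 15s + 12. Dividing through by 3 gives the monic gcd s^2 − 5s + 4.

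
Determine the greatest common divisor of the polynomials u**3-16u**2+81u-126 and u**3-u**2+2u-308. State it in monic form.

u-7

Repeated division with remainder:
  u**3-16u**2+81u-126 = (u**3-u**2+2u-308) + (-15u**2+79u+182)
  u**3-u**2+2u-308 = (-(1/15)u-64/225)(-15u**2+79u+182) + ((8236/225)u-57652/225)
  -15u**2+79u+182 = (-(3375/8236)u-2925/4118)((8236/225)u-57652/225) + (0)
Last nonzero remainder: (8236/225)u-57652/225. Dividing through by 8236/225 gives the monic gcd u-7.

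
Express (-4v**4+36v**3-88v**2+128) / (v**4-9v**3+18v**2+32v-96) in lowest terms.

Euclidean algorithm in ℚ[v]:
  -4v**4+36v**3-88v**2+128 = (-4)(v**4-9v**3+18v**2+32v-96) + (-16v**2+128v-256)
  v**4-9v**3+18v**2+32v-96 = (-(1/16)v**2+(1/16)v+3/8)(-16v**2+128v-256) + (0)
Last nonzero remainder: -16v**2+128v-256. Dividing through by -16 gives the monic gcd v**2-8v+16.
Cancel v**2-8v+16 from numerator and denominator to get the reduced form.

(-4v**2+4v+8)/(v**2-v-6)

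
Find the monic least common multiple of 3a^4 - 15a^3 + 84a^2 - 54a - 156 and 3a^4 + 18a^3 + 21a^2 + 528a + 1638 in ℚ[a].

a^6 + 5a^5 - a^4 + 157a^3 + 356a^2 - 898a - 1092

By polynomial division,
  3a^4 - 15a^3 + 84a^2 - 54a - 156 = (3a^4 + 18a^3 + 21a^2 + 528a + 1638) + (-33a^3 + 63a^2 - 582a - 1794)
  3a^4 + 18a^3 + 21a^2 + 528a + 1638 = (-(1/11)a - 87/121)(-33a^3 + 63a^2 - 582a - 1794) + ((1620/121)a^2 - (6480/121)a + 42120/121)
  -33a^3 + 63a^2 - 582a - 1794 = (-(1331/540)a - 2783/540)((1620/121)a^2 - (6480/121)a + 42120/121) + (0)
Last nonzero remainder: (1620/121)a^2 - (6480/121)a + 42120/121. Dividing through by 1620/121 gives the monic gcd a^2 - 4a + 26.
Then lcm(f, g) = f·g / gcd(f, g); expanding and making the result monic gives the answer.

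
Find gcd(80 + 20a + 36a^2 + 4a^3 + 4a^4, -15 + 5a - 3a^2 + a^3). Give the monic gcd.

Apply the Euclidean algorithm:
  4a^4 + 4a^3 + 36a^2 + 20a + 80 = (4a + 16)(a^3 - 3a^2 + 5a - 15) + (64a^2 + 320)
  a^3 - 3a^2 + 5a - 15 = ((1/64)a - 3/64)(64a^2 + 320) + (0)
Last nonzero remainder: 64a^2 + 320. Dividing through by 64 gives the monic gcd a^2 + 5.

5 + a^2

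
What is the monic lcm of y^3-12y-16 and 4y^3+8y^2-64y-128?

y^4+4y^3-12y^2-64y-64

Apply the Euclidean algorithm:
  y^3-12y-16 = (1/4)(4y^3+8y^2-64y-128) + (-2y^2+4y+16)
  4y^3+8y^2-64y-128 = (-2y-8)(-2y^2+4y+16) + (0)
Last nonzero remainder: -2y^2+4y+16. Dividing through by -2 gives the monic gcd y^2-2y-8.
Then lcm(f, g) = f·g / gcd(f, g); expanding and making the result monic gives the answer.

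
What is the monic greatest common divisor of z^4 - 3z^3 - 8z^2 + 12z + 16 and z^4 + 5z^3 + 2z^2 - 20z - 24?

z^2 - 4

Euclidean algorithm in ℚ[z]:
  z^4 - 3z^3 - 8z^2 + 12z + 16 = (z^4 + 5z^3 + 2z^2 - 20z - 24) + (-8z^3 - 10z^2 + 32z + 40)
  z^4 + 5z^3 + 2z^2 - 20z - 24 = (-(1/8)z - 15/32)(-8z^3 - 10z^2 + 32z + 40) + ((21/16)z^2 - 21/4)
  -8z^3 - 10z^2 + 32z + 40 = (-(128/21)z - 160/21)((21/16)z^2 - 21/4) + (0)
Last nonzero remainder: (21/16)z^2 - 21/4. Dividing through by 21/16 gives the monic gcd z^2 - 4.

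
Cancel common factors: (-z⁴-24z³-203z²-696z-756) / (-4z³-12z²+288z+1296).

By polynomial division,
  -z⁴-24z³-203z²-696z-756 = ((1/4)z+21/4)(-4z³-12z²+288z+1296) + (-212z²-2532z-7560)
  -4z³-12z²+288z+1296 = ((1/53)z-474/2809)(-212z²-2532z-7560) + ((9504/2809)z+57024/2809)
  -212z²-2532z-7560 = (-(148877/2376)z-98315/264)((9504/2809)z+57024/2809) + (0)
Last nonzero remainder: (9504/2809)z+57024/2809. Dividing through by 9504/2809 gives the monic gcd z+6.
Cancel z+6 from numerator and denominator to get the reduced form.

(z³+18z²+95z+126)/(4z²-12z-216)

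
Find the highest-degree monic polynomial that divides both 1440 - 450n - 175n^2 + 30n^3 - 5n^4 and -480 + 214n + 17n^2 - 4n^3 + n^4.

By polynomial division,
  -5n^4 + 30n^3 - 175n^2 - 450n + 1440 = (-5)(n^4 - 4n^3 + 17n^2 + 214n - 480) + (10n^3 - 90n^2 + 620n - 960)
  n^4 - 4n^3 + 17n^2 + 214n - 480 = ((1/10)n + 1/2)(10n^3 - 90n^2 + 620n - 960) + (0)
Last nonzero remainder: 10n^3 - 90n^2 + 620n - 960. Dividing through by 10 gives the monic gcd n^3 - 9n^2 + 62n - 96.

-96 + 62n - 9n^2 + n^3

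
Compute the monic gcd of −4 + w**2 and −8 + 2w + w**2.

Euclidean algorithm in ℚ[w]:
  w**2 − 4 = (w**2 + 2w − 8) + (−2w + 4)
  w**2 + 2w − 8 = (−(1/2)w − 2)(−2w + 4) + (0)
Last nonzero remainder: −2w + 4. Dividing through by −2 gives the monic gcd w − 2.

−2 + w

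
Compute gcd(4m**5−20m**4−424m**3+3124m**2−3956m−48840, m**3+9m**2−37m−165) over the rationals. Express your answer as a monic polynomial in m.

m**2+14m+33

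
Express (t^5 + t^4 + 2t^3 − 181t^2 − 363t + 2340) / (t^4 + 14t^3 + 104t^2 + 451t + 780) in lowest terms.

(t^2 − 8t + 15)/(t + 5)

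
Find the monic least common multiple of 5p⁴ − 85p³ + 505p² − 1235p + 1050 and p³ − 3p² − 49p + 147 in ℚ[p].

Euclidean algorithm in ℚ[p]:
  5p⁴ − 85p³ + 505p² − 1235p + 1050 = (5p − 70)(p³ − 3p² − 49p + 147) + (540p² − 5400p + 11340)
  p³ − 3p² − 49p + 147 = ((1/540)p + 7/540)(540p² − 5400p + 11340) + (0)
Last nonzero remainder: 540p² − 5400p + 11340. Dividing through by 540 gives the monic gcd p² − 10p + 21.
Then lcm(f, g) = f·g / gcd(f, g); expanding and making the result monic gives the answer.

p⁵ − 10p⁴ − 18p³ + 460p² − 1519p + 1470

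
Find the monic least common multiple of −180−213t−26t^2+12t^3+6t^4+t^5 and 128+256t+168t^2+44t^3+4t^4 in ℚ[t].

By polynomial division,
  t^5+6t^4+12t^3−26t^2−213t−180 = ((1/4)t−5/4)(4t^4+44t^3+168t^2+256t+128) + (25t^3+120t^2+75t−20)
  4t^4+44t^3+168t^2+256t+128 = ((4/25)t+124/125)(25t^3+120t^2+75t−20) + ((924/25)t^2+(924/5)t+3696/25)
  25t^3+120t^2+75t−20 = ((625/924)t−125/924)((924/25)t^2+(924/5)t+3696/25) + (0)
Last nonzero remainder: (924/25)t^2+(924/5)t+3696/25. Dividing through by 924/25 gives the monic gcd t^2+5t+4.
Then lcm(f, g) = f·g / gcd(f, g); expanding and making the result monic gives the answer.

−1440−2784t−1666t^2−273t^3+94t^4+56t^5+12t^6+t^7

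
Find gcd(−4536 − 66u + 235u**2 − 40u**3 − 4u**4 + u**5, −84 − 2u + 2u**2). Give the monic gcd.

Apply the Euclidean algorithm:
  u**5 − 4u**4 − 40u**3 + 235u**2 − 66u − 4536 = ((1/2)u**3 − (3/2)u**2 − (1/2)u + 54)(2u**2 − 2u − 84) + (0)
Last nonzero remainder: 2u**2 − 2u − 84. Dividing through by 2 gives the monic gcd u**2 − u − 42.

−42 − u + u**2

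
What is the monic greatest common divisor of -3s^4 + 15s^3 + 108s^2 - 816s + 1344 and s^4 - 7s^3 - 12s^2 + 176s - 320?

Euclidean algorithm in ℚ[s]:
  -3s^4 + 15s^3 + 108s^2 - 816s + 1344 = (-3)(s^4 - 7s^3 - 12s^2 + 176s - 320) + (-6s^3 + 72s^2 - 288s + 384)
  s^4 - 7s^3 - 12s^2 + 176s - 320 = (-(1/6)s - 5/6)(-6s^3 + 72s^2 - 288s + 384) + (0)
Last nonzero remainder: -6s^3 + 72s^2 - 288s + 384. Dividing through by -6 gives the monic gcd s^3 - 12s^2 + 48s - 64.

s^3 - 12s^2 + 48s - 64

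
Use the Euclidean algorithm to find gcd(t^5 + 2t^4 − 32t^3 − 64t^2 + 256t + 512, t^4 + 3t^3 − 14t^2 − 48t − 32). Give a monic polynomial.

Repeated division with remainder:
  t^5 + 2t^4 − 32t^3 − 64t^2 + 256t + 512 = (t − 1)(t^4 + 3t^3 − 14t^2 − 48t − 32) + (−15t^3 − 30t^2 + 240t + 480)
  t^4 + 3t^3 − 14t^2 − 48t − 32 = (−(1/15)t − 1/15)(−15t^3 − 30t^2 + 240t + 480) + (0)
Last nonzero remainder: −15t^3 − 30t^2 + 240t + 480. Dividing through by −15 gives the monic gcd t^3 + 2t^2 − 16t − 32.

t^3 + 2t^2 − 16t − 32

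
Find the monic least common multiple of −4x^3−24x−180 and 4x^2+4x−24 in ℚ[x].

x^4−2x^3+6x^2+33x−90

Repeated division with remainder:
  −4x^3−24x−180 = (−x+1)(4x^2+4x−24) + (−52x−156)
  4x^2+4x−24 = (−(1/13)x+2/13)(−52x−156) + (0)
Last nonzero remainder: −52x−156. Dividing through by −52 gives the monic gcd x+3.
Then lcm(f, g) = f·g / gcd(f, g); expanding and making the result monic gives the answer.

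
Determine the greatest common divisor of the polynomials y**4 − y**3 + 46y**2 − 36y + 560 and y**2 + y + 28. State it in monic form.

Repeated division with remainder:
  y**4 − y**3 + 46y**2 − 36y + 560 = (y**2 − 2y + 20)(y**2 + y + 28) + (0)
The last nonzero remainder y**2 + y + 28 is already monic.

y**2 + y + 28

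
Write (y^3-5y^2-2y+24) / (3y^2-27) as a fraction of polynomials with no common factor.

(y^2-2y-8)/(3y+9)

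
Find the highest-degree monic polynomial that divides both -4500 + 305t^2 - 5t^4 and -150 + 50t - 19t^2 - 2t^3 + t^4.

By polynomial division,
  -5t^4 + 305t^2 - 4500 = (-5)(t^4 - 2t^3 - 19t^2 + 50t - 150) + (-10t^3 + 210t^2 + 250t - 5250)
  t^4 - 2t^3 - 19t^2 + 50t - 150 = (-(1/10)t - 19/10)(-10t^3 + 210t^2 + 250t - 5250) + (405t^2 - 10125)
  -10t^3 + 210t^2 + 250t - 5250 = (-(2/81)t + 14/27)(405t^2 - 10125) + (0)
Last nonzero remainder: 405t^2 - 10125. Dividing through by 405 gives the monic gcd t^2 - 25.

-25 + t^2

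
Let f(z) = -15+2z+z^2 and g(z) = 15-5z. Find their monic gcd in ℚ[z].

By polynomial division,
  z^2+2z-15 = (-(1/5)z-1)(-5z+15) + (0)
Last nonzero remainder: -5z+15. Dividing through by -5 gives the monic gcd z-3.

-3+z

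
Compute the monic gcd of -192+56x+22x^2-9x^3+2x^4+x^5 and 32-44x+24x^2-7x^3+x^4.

-16+14x-5x^2+x^3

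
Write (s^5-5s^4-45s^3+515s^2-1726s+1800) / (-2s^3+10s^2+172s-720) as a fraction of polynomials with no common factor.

Repeated division with remainder:
  s^5-5s^4-45s^3+515s^2-1726s+1800 = (-(1/2)s^2-41/2)(-2s^3+10s^2+172s-720) + (360s^2+1800s-12960)
  -2s^3+10s^2+172s-720 = (-(1/180)s+1/18)(360s^2+1800s-12960) + (0)
Last nonzero remainder: 360s^2+1800s-12960. Dividing through by 360 gives the monic gcd s^2+5s-36.
Cancel s^2+5s-36 from numerator and denominator to get the reduced form.

(-s^3+10s^2-41s+50)/(2s-20)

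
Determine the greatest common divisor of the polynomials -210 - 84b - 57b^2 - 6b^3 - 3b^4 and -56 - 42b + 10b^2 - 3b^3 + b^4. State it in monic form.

Euclidean algorithm in ℚ[b]:
  -3b^4 - 6b^3 - 57b^2 - 84b - 210 = (-3)(b^4 - 3b^3 + 10b^2 - 42b - 56) + (-15b^3 - 27b^2 - 210b - 378)
  b^4 - 3b^3 + 10b^2 - 42b - 56 = (-(1/15)b + 8/25)(-15b^3 - 27b^2 - 210b - 378) + ((116/25)b^2 + 1624/25)
  -15b^3 - 27b^2 - 210b - 378 = (-(375/116)b - 675/116)((116/25)b^2 + 1624/25) + (0)
Last nonzero remainder: (116/25)b^2 + 1624/25. Dividing through by 116/25 gives the monic gcd b^2 + 14.

14 + b^2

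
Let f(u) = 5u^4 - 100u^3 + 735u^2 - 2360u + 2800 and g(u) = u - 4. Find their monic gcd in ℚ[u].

u - 4

Repeated division with remainder:
  5u^4 - 100u^3 + 735u^2 - 2360u + 2800 = (5u^3 - 80u^2 + 415u - 700)(u - 4) + (0)
The last nonzero remainder u - 4 is already monic.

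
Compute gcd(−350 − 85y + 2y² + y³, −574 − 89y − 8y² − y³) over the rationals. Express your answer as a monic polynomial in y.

7 + y

Euclidean algorithm in ℚ[y]:
  y³ + 2y² − 85y − 350 = (−1)(−y³ − 8y² − 89y − 574) + (−6y² − 174y − 924)
  −y³ − 8y² − 89y − 574 = ((1/6)y − 7/2)(−6y² − 174y − 924) + (−544y − 3808)
  −6y² − 174y − 924 = ((3/272)y + 33/136)(−544y − 3808) + (0)
Last nonzero remainder: −544y − 3808. Dividing through by −544 gives the monic gcd y + 7.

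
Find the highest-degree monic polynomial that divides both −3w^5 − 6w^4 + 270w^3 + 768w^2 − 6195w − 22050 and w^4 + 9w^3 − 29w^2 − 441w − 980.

w^2 − 2w − 35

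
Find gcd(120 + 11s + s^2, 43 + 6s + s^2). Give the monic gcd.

1

Apply the Euclidean algorithm:
  s^2 + 11s + 120 = (s^2 + 6s + 43) + (5s + 77)
  s^2 + 6s + 43 = ((1/5)s - 47/25)(5s + 77) + (4694/25)
  5s + 77 = ((125/4694)s + 1925/4694)(4694/25) + (0)
The last nonzero remainder is the constant 4694/25, so the polynomials are coprime and gcd = 1.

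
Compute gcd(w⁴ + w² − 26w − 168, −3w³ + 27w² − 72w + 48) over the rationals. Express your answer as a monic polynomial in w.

w − 4

Repeated division with remainder:
  w⁴ + w² − 26w − 168 = (−(1/3)w − 3)(−3w³ + 27w² − 72w + 48) + (58w² − 226w − 24)
  −3w³ + 27w² − 72w + 48 = (−(3/58)w + 222/841)(58w² − 226w − 24) + (−(11424/841)w + 45696/841)
  58w² − 226w − 24 = (−(24389/5712)w − 841/1904)(−(11424/841)w + 45696/841) + (0)
Last nonzero remainder: −(11424/841)w + 45696/841. Dividing through by −11424/841 gives the monic gcd w − 4.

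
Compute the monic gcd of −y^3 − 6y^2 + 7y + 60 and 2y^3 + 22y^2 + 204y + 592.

Euclidean algorithm in ℚ[y]:
  −y^3 − 6y^2 + 7y + 60 = (−1/2)(2y^3 + 22y^2 + 204y + 592) + (5y^2 + 109y + 356)
  2y^3 + 22y^2 + 204y + 592 = ((2/5)y − 108/25)(5y^2 + 109y + 356) + ((13312/25)y + 53248/25)
  5y^2 + 109y + 356 = ((125/13312)y + 2225/13312)((13312/25)y + 53248/25) + (0)
Last nonzero remainder: (13312/25)y + 53248/25. Dividing through by 13312/25 gives the monic gcd y + 4.

y + 4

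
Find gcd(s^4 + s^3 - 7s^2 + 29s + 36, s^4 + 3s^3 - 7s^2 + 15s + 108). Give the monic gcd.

Repeated division with remainder:
  s^4 + s^3 - 7s^2 + 29s + 36 = (s^4 + 3s^3 - 7s^2 + 15s + 108) + (-2s^3 + 14s - 72)
  s^4 + 3s^3 - 7s^2 + 15s + 108 = (-(1/2)s - 3/2)(-2s^3 + 14s - 72) + (0)
Last nonzero remainder: -2s^3 + 14s - 72. Dividing through by -2 gives the monic gcd s^3 - 7s + 36.

s^3 - 7s + 36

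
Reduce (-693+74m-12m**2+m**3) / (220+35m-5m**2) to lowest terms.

(-63+m-m**2)/(20+5m)

Apply the Euclidean algorithm:
  m**3-12m**2+74m-693 = (-(1/5)m+1)(-5m**2+35m+220) + (83m-913)
  -5m**2+35m+220 = (-(5/83)m-20/83)(83m-913) + (0)
Last nonzero remainder: 83m-913. Dividing through by 83 gives the monic gcd m-11.
Cancel m-11 from numerator and denominator to get the reduced form.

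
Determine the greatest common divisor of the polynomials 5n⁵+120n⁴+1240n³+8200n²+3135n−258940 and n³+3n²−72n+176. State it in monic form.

By polynomial division,
  5n⁵+120n⁴+1240n³+8200n²+3135n−258940 = (5n²+105n+1285)(n³+3n²−72n+176) + (11025n²+77175n−485100)
  n³+3n²−72n+176 = ((1/11025)n−4/11025)(11025n²+77175n−485100) + (0)
Last nonzero remainder: 11025n²+77175n−485100. Dividing through by 11025 gives the monic gcd n²+7n−44.

n²+7n−44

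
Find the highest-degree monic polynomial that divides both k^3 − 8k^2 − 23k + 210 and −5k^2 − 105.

1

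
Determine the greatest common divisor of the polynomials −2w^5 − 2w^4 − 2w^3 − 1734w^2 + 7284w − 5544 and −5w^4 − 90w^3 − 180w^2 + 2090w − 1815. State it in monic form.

Euclidean algorithm in ℚ[w]:
  −2w^5 − 2w^4 − 2w^3 − 1734w^2 + 7284w − 5544 = ((2/5)w − 34/5)(−5w^4 − 90w^3 − 180w^2 + 2090w − 1815) + (−542w^3 − 3794w^2 + 22222w − 17886)
  −5w^4 − 90w^3 − 180w^2 + 2090w − 1815 = ((5/542)w + 55/542)(−542w^3 − 3794w^2 + 22222w − 17886) + (0)
Last nonzero remainder: −542w^3 − 3794w^2 + 22222w − 17886. Dividing through by −542 gives the monic gcd w^3 + 7w^2 − 41w + 33.

w^3 + 7w^2 − 41w + 33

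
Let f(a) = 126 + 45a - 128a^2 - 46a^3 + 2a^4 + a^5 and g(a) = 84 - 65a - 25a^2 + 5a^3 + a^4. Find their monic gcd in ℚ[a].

-3 + 2a + a^2

By polynomial division,
  a^5 + 2a^4 - 46a^3 - 128a^2 + 45a + 126 = (a - 3)(a^4 + 5a^3 - 25a^2 - 65a + 84) + (-6a^3 - 138a^2 - 234a + 378)
  a^4 + 5a^3 - 25a^2 - 65a + 84 = (-(1/6)a + 3)(-6a^3 - 138a^2 - 234a + 378) + (350a^2 + 700a - 1050)
  -6a^3 - 138a^2 - 234a + 378 = (-(3/175)a - 9/25)(350a^2 + 700a - 1050) + (0)
Last nonzero remainder: 350a^2 + 700a - 1050. Dividing through by 350 gives the monic gcd a^2 + 2a - 3.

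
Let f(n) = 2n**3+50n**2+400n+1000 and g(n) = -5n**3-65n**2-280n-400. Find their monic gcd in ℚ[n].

n+5

Apply the Euclidean algorithm:
  2n**3+50n**2+400n+1000 = (-2/5)(-5n**3-65n**2-280n-400) + (24n**2+288n+840)
  -5n**3-65n**2-280n-400 = (-(5/24)n-5/24)(24n**2+288n+840) + (-45n-225)
  24n**2+288n+840 = (-(8/15)n-56/15)(-45n-225) + (0)
Last nonzero remainder: -45n-225. Dividing through by -45 gives the monic gcd n+5.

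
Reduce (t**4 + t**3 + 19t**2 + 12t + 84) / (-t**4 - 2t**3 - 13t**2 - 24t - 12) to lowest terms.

(-t**2 - t - 7)/(t**2 + 2t + 1)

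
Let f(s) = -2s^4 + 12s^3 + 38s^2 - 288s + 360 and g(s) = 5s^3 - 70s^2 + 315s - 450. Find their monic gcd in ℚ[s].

s^2 - 9s + 18

Apply the Euclidean algorithm:
  -2s^4 + 12s^3 + 38s^2 - 288s + 360 = (-(2/5)s - 16/5)(5s^3 - 70s^2 + 315s - 450) + (-60s^2 + 540s - 1080)
  5s^3 - 70s^2 + 315s - 450 = (-(1/12)s + 5/12)(-60s^2 + 540s - 1080) + (0)
Last nonzero remainder: -60s^2 + 540s - 1080. Dividing through by -60 gives the monic gcd s^2 - 9s + 18.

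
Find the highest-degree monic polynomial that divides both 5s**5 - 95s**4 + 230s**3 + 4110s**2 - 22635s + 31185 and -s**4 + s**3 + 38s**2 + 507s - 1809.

s**2 - 12s + 27

By polynomial division,
  5s**5 - 95s**4 + 230s**3 + 4110s**2 - 22635s + 31185 = (-5s + 90)(-s**4 + s**3 + 38s**2 + 507s - 1809) + (330s**3 + 3225s**2 - 77310s + 193995)
  -s**4 + s**3 + 38s**2 + 507s - 1809 = (-(1/330)s + 79/2420)(330s**3 + 3225s**2 - 77310s + 193995) + (-(145951/484)s**2 + (437853/121)s - 3940677/484)
  330s**3 + 3225s**2 - 77310s + 193995 = (-(159720/145951)s - 3477540/145951)(-(145951/484)s**2 + (437853/121)s - 3940677/484) + (0)
Last nonzero remainder: -(145951/484)s**2 + (437853/121)s - 3940677/484. Dividing through by -145951/484 gives the monic gcd s**2 - 12s + 27.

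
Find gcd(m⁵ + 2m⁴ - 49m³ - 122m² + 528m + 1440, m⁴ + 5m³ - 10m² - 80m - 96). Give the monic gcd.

Repeated division with remainder:
  m⁵ + 2m⁴ - 49m³ - 122m² + 528m + 1440 = (m - 3)(m⁴ + 5m³ - 10m² - 80m - 96) + (-24m³ - 72m² + 384m + 1152)
  m⁴ + 5m³ - 10m² - 80m - 96 = (-(1/24)m - 1/12)(-24m³ - 72m² + 384m + 1152) + (0)
Last nonzero remainder: -24m³ - 72m² + 384m + 1152. Dividing through by -24 gives the monic gcd m³ + 3m² - 16m - 48.

m³ + 3m² - 16m - 48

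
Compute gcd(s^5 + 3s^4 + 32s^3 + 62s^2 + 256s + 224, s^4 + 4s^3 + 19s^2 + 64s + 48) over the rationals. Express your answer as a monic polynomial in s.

Apply the Euclidean algorithm:
  s^5 + 3s^4 + 32s^3 + 62s^2 + 256s + 224 = (s - 1)(s^4 + 4s^3 + 19s^2 + 64s + 48) + (17s^3 + 17s^2 + 272s + 272)
  s^4 + 4s^3 + 19s^2 + 64s + 48 = ((1/17)s + 3/17)(17s^3 + 17s^2 + 272s + 272) + (0)
Last nonzero remainder: 17s^3 + 17s^2 + 272s + 272. Dividing through by 17 gives the monic gcd s^3 + s^2 + 16s + 16.

s^3 + s^2 + 16s + 16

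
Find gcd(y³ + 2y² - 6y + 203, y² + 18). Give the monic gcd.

Apply the Euclidean algorithm:
  y³ + 2y² - 6y + 203 = (y + 2)(y² + 18) + (-24y + 167)
  y² + 18 = (-(1/24)y - 167/576)(-24y + 167) + (38257/576)
  -24y + 167 = (-(13824/38257)y + 96192/38257)(38257/576) + (0)
The last nonzero remainder is the constant 38257/576, so the polynomials are coprime and gcd = 1.

1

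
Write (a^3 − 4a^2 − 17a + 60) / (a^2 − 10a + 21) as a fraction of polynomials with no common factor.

(a^2 − a − 20)/(a − 7)

Euclidean algorithm in ℚ[a]:
  a^3 − 4a^2 − 17a + 60 = (a + 6)(a^2 − 10a + 21) + (22a − 66)
  a^2 − 10a + 21 = ((1/22)a − 7/22)(22a − 66) + (0)
Last nonzero remainder: 22a − 66. Dividing through by 22 gives the monic gcd a − 3.
Cancel a − 3 from numerator and denominator to get the reduced form.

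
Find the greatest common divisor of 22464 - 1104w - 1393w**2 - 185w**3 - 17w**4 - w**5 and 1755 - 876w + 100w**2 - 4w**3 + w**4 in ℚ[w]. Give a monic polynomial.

-351 + 105w + w**2 + w**3

Repeated division with remainder:
  -w**5 - 17w**4 - 185w**3 - 1393w**2 - 1104w + 22464 = (-w - 21)(w**4 - 4w**3 + 100w**2 - 876w + 1755) + (-169w**3 - 169w**2 - 17745w + 59319)
  w**4 - 4w**3 + 100w**2 - 876w + 1755 = (-(1/169)w + 5/169)(-169w**3 - 169w**2 - 17745w + 59319) + (0)
Last nonzero remainder: -169w**3 - 169w**2 - 17745w + 59319. Dividing through by -169 gives the monic gcd w**3 + w**2 + 105w - 351.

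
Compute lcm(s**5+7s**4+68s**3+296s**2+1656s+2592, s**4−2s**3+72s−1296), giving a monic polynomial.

Euclidean algorithm in ℚ[s]:
  s**5+7s**4+68s**3+296s**2+1656s+2592 = (s+9)(s**4−2s**3+72s−1296) + (86s**3+224s**2+2304s+14256)
  s**4−2s**3+72s−1296 = ((1/86)s−99/1849)(86s**3+224s**2+2304s+14256) + (−(27360/1849)s**2+(54720/1849)s−984960/1849)
  86s**3+224s**2+2304s+14256 = (−(79507/13680)s−20339/760)(−(27360/1849)s**2+(54720/1849)s−984960/1849) + (0)
Last nonzero remainder: −(27360/1849)s**2+(54720/1849)s−984960/1849. Dividing through by −27360/1849 gives the monic gcd s**2−2s+36.
Then lcm(f, g) = f·g / gcd(f, g); expanding and making the result monic gives the answer.

s**7+7s**6+32s**5+44s**4−792s**3−8064s**2−59616s−93312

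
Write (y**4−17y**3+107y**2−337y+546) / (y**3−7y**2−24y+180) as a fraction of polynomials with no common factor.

(y**3−11y**2+41y−91)/(y**2−y−30)

By polynomial division,
  y**4−17y**3+107y**2−337y+546 = (y−10)(y**3−7y**2−24y+180) + (61y**2−757y+2346)
  y**3−7y**2−24y+180 = ((1/61)y+330/3721)(61y**2−757y+2346) + ((17400/3721)y−104400/3721)
  61y**2−757y+2346 = ((226981/17400)y−1454911/17400)((17400/3721)y−104400/3721) + (0)
Last nonzero remainder: (17400/3721)y−104400/3721. Dividing through by 17400/3721 gives the monic gcd y−6.
Cancel y−6 from numerator and denominator to get the reduced form.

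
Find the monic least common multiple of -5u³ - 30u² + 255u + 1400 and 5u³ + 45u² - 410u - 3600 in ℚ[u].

Apply the Euclidean algorithm:
  -5u³ - 30u² + 255u + 1400 = (-1)(5u³ + 45u² - 410u - 3600) + (15u² - 155u - 2200)
  5u³ + 45u² - 410u - 3600 = ((1/3)u + 58/9)(15u² - 155u - 2200) + ((11900/9)u + 95200/9)
  15u² - 155u - 2200 = ((27/2380)u - 99/476)((11900/9)u + 95200/9) + (0)
Last nonzero remainder: (11900/9)u + 95200/9. Dividing through by 11900/9 gives the monic gcd u + 8.
Then lcm(f, g) = f·g / gcd(f, g); expanding and making the result monic gives the answer.

u⁵ + 7u⁴ - 135u³ - 871u² + 4310u + 25200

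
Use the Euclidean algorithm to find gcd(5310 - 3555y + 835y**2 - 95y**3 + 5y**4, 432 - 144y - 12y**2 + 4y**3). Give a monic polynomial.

Repeated division with remainder:
  5y**4 - 95y**3 + 835y**2 - 3555y + 5310 = ((5/4)y - 20)(4y**3 - 12y**2 - 144y + 432) + (775y**2 - 6975y + 13950)
  4y**3 - 12y**2 - 144y + 432 = ((4/775)y + 24/775)(775y**2 - 6975y + 13950) + (0)
Last nonzero remainder: 775y**2 - 6975y + 13950. Dividing through by 775 gives the monic gcd y**2 - 9y + 18.

18 - 9y + y**2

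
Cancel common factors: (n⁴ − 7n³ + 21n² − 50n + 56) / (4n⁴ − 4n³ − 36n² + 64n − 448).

(n − 2)/(4n + 16)

Repeated division with remainder:
  n⁴ − 7n³ + 21n² − 50n + 56 = (1/4)(4n⁴ − 4n³ − 36n² + 64n − 448) + (−6n³ + 30n² − 66n + 168)
  4n⁴ − 4n³ − 36n² + 64n − 448 = (−(2/3)n − 8/3)(−6n³ + 30n² − 66n + 168) + (0)
Last nonzero remainder: −6n³ + 30n² − 66n + 168. Dividing through by −6 gives the monic gcd n³ − 5n² + 11n − 28.
Cancel n³ − 5n² + 11n − 28 from numerator and denominator to get the reduced form.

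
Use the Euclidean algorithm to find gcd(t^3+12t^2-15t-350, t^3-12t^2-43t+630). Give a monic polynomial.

t+7

Euclidean algorithm in ℚ[t]:
  t^3+12t^2-15t-350 = (t^3-12t^2-43t+630) + (24t^2+28t-980)
  t^3-12t^2-43t+630 = ((1/24)t-79/144)(24t^2+28t-980) + ((475/36)t+3325/36)
  24t^2+28t-980 = ((864/475)t-1008/95)((475/36)t+3325/36) + (0)
Last nonzero remainder: (475/36)t+3325/36. Dividing through by 475/36 gives the monic gcd t+7.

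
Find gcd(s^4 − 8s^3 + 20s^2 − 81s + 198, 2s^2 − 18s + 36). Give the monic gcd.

Euclidean algorithm in ℚ[s]:
  s^4 − 8s^3 + 20s^2 − 81s + 198 = ((1/2)s^2 + (1/2)s + 11/2)(2s^2 − 18s + 36) + (0)
Last nonzero remainder: 2s^2 − 18s + 36. Dividing through by 2 gives the monic gcd s^2 − 9s + 18.

s^2 − 9s + 18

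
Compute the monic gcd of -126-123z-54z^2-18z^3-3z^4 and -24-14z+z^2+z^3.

6+5z+z^2

Repeated division with remainder:
  -3z^4-18z^3-54z^2-123z-126 = (-3z-15)(z^3+z^2-14z-24) + (-81z^2-405z-486)
  z^3+z^2-14z-24 = (-(1/81)z+4/81)(-81z^2-405z-486) + (0)
Last nonzero remainder: -81z^2-405z-486. Dividing through by -81 gives the monic gcd z^2+5z+6.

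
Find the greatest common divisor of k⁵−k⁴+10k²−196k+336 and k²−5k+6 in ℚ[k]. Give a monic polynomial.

Apply the Euclidean algorithm:
  k⁵−k⁴+10k²−196k+336 = (k³+4k²+14k+56)(k²−5k+6) + (0)
The last nonzero remainder k²−5k+6 is already monic.

k²−5k+6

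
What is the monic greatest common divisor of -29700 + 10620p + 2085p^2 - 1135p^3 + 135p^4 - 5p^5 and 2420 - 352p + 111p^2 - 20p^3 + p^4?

110 - 21p + p^2

By polynomial division,
  -5p^5 + 135p^4 - 1135p^3 + 2085p^2 + 10620p - 29700 = (-5p + 35)(p^4 - 20p^3 + 111p^2 - 352p + 2420) + (120p^3 - 3560p^2 + 35040p - 114400)
  p^4 - 20p^3 + 111p^2 - 352p + 2420 = ((1/120)p + 29/360)(120p^3 - 3560p^2 + 35040p - 114400) + ((952/9)p^2 - (6664/3)p + 104720/9)
  120p^3 - 3560p^2 + 35040p - 114400 = ((135/119)p - 1170/119)((952/9)p^2 - (6664/3)p + 104720/9) + (0)
Last nonzero remainder: (952/9)p^2 - (6664/3)p + 104720/9. Dividing through by 952/9 gives the monic gcd p^2 - 21p + 110.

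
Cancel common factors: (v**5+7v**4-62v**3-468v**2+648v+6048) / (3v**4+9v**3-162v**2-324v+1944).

(v**3-5v**2-38v+168)/(3v**2-27v+54)

Apply the Euclidean algorithm:
  v**5+7v**4-62v**3-468v**2+648v+6048 = ((1/3)v+4/3)(3v**4+9v**3-162v**2-324v+1944) + (-20v**3-144v**2+432v+3456)
  3v**4+9v**3-162v**2-324v+1944 = (-(3/20)v+63/100)(-20v**3-144v**2+432v+3456) + (-(162/25)v**2-(1944/25)v-5832/25)
  -20v**3-144v**2+432v+3456 = ((250/81)v-400/27)(-(162/25)v**2-(1944/25)v-5832/25) + (0)
Last nonzero remainder: -(162/25)v**2-(1944/25)v-5832/25. Dividing through by -162/25 gives the monic gcd v**2+12v+36.
Cancel v**2+12v+36 from numerator and denominator to get the reduced form.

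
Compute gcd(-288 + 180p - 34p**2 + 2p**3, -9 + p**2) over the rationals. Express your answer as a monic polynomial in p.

Apply the Euclidean algorithm:
  2p**3 - 34p**2 + 180p - 288 = (2p - 34)(p**2 - 9) + (198p - 594)
  p**2 - 9 = ((1/198)p + 1/66)(198p - 594) + (0)
Last nonzero remainder: 198p - 594. Dividing through by 198 gives the monic gcd p - 3.

-3 + p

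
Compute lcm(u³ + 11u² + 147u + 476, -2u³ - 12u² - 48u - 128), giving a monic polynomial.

u⁵ + 13u⁴ + 185u³ + 946u² + 3304u + 7616

By polynomial division,
  u³ + 11u² + 147u + 476 = (-1/2)(-2u³ - 12u² - 48u - 128) + (5u² + 123u + 412)
  -2u³ - 12u² - 48u - 128 = (-(2/5)u + 186/25)(5u² + 123u + 412) + (-(19958/25)u - 79832/25)
  5u² + 123u + 412 = (-(125/19958)u - 2575/19958)(-(19958/25)u - 79832/25) + (0)
Last nonzero remainder: -(19958/25)u - 79832/25. Dividing through by -19958/25 gives the monic gcd u + 4.
Then lcm(f, g) = f·g / gcd(f, g); expanding and making the result monic gives the answer.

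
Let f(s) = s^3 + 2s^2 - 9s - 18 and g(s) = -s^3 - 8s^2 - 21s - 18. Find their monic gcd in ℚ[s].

s^2 + 5s + 6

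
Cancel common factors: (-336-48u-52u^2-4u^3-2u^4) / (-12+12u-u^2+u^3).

Repeated division with remainder:
  -2u^4-4u^3-52u^2-48u-336 = (-2u-6)(u^3-u^2+12u-12) + (-34u^2-408)
  u^3-u^2+12u-12 = (-(1/34)u+1/34)(-34u^2-408) + (0)
Last nonzero remainder: -34u^2-408. Dividing through by -34 gives the monic gcd u^2+12.
Cancel u^2+12 from numerator and denominator to get the reduced form.

(-28-4u-2u^2)/(-1+u)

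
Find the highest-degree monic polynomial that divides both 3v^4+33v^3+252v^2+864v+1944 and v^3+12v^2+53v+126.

v^2+5v+18

By polynomial division,
  3v^4+33v^3+252v^2+864v+1944 = (3v−3)(v^3+12v^2+53v+126) + (129v^2+645v+2322)
  v^3+12v^2+53v+126 = ((1/129)v+7/129)(129v^2+645v+2322) + (0)
Last nonzero remainder: 129v^2+645v+2322. Dividing through by 129 gives the monic gcd v^2+5v+18.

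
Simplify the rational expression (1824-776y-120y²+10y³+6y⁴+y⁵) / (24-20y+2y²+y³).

(-152+14y+2y²+y³)/(-2+y)

Apply the Euclidean algorithm:
  y⁵+6y⁴+10y³-120y²-776y+1824 = (y²+4y+22)(y³+2y²-20y+24) + (-108y²-432y+1296)
  y³+2y²-20y+24 = (-(1/108)y+1/54)(-108y²-432y+1296) + (0)
Last nonzero remainder: -108y²-432y+1296. Dividing through by -108 gives the monic gcd y²+4y-12.
Cancel y²+4y-12 from numerator and denominator to get the reduced form.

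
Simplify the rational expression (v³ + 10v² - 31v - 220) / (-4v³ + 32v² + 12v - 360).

Repeated division with remainder:
  v³ + 10v² - 31v - 220 = (-1/4)(-4v³ + 32v² + 12v - 360) + (18v² - 28v - 310)
  -4v³ + 32v² + 12v - 360 = (-(2/9)v + 116/81)(18v² - 28v - 310) + (-(1360/81)v + 6800/81)
  18v² - 28v - 310 = (-(729/680)v - 2511/680)(-(1360/81)v + 6800/81) + (0)
Last nonzero remainder: -(1360/81)v + 6800/81. Dividing through by -1360/81 gives the monic gcd v - 5.
Cancel v - 5 from numerator and denominator to get the reduced form.

(-v² - 15v - 44)/(4v² - 12v - 72)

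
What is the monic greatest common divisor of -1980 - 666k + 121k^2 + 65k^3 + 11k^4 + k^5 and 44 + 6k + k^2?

Euclidean algorithm in ℚ[k]:
  k^5 + 11k^4 + 65k^3 + 121k^2 - 666k - 1980 = (k^3 + 5k^2 - 9k - 45)(k^2 + 6k + 44) + (0)
The last nonzero remainder k^2 + 6k + 44 is already monic.

44 + 6k + k^2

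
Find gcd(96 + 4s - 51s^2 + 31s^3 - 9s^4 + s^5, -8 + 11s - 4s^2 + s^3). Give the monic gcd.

By polynomial division,
  s^5 - 9s^4 + 31s^3 - 51s^2 + 4s + 96 = (s^2 - 5s)(s^3 - 4s^2 + 11s - 8) + (12s^2 - 36s + 96)
  s^3 - 4s^2 + 11s - 8 = ((1/12)s - 1/12)(12s^2 - 36s + 96) + (0)
Last nonzero remainder: 12s^2 - 36s + 96. Dividing through by 12 gives the monic gcd s^2 - 3s + 8.

8 - 3s + s^2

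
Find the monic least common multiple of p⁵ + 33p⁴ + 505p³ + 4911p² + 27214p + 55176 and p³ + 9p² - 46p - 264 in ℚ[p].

By polynomial division,
  p⁵ + 33p⁴ + 505p³ + 4911p² + 27214p + 55176 = (p² + 24p + 335)(p³ + 9p² - 46p - 264) + (3264p² + 48960p + 143616)
  p³ + 9p² - 46p - 264 = ((1/3264)p - 1/544)(3264p² + 48960p + 143616) + (0)
Last nonzero remainder: 3264p² + 48960p + 143616. Dividing through by 3264 gives the monic gcd p² + 15p + 44.
Then lcm(f, g) = f·g / gcd(f, g); expanding and making the result monic gives the answer.

p⁶ + 27p⁵ + 307p⁴ + 1881p³ - 2252p² - 108108p - 331056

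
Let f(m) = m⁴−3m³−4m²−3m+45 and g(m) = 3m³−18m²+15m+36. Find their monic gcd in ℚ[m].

m−3

Repeated division with remainder:
  m⁴−3m³−4m²−3m+45 = ((1/3)m+1)(3m³−18m²+15m+36) + (9m²−30m+9)
  3m³−18m²+15m+36 = ((1/3)m−8/9)(9m²−30m+9) + (−(44/3)m+44)
  9m²−30m+9 = (−(27/44)m+9/44)(−(44/3)m+44) + (0)
Last nonzero remainder: −(44/3)m+44. Dividing through by −44/3 gives the monic gcd m−3.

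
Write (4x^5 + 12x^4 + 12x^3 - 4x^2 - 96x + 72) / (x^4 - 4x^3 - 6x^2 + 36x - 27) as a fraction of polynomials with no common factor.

By polynomial division,
  4x^5 + 12x^4 + 12x^3 - 4x^2 - 96x + 72 = (4x + 28)(x^4 - 4x^3 - 6x^2 + 36x - 27) + (148x^3 + 20x^2 - 996x + 828)
  x^4 - 4x^3 - 6x^2 + 36x - 27 = ((1/148)x - 153/5476)(148x^3 + 20x^2 - 996x + 828) + ((1764/1369)x^2 + (3528/1369)x - 5292/1369)
  148x^3 + 20x^2 - 996x + 828 = ((50653/441)x - 31487/147)((1764/1369)x^2 + (3528/1369)x - 5292/1369) + (0)
Last nonzero remainder: (1764/1369)x^2 + (3528/1369)x - 5292/1369. Dividing through by 1764/1369 gives the monic gcd x^2 + 2x - 3.
Cancel x^2 + 2x - 3 from numerator and denominator to get the reduced form.

(4x^3 + 4x^2 + 16x - 24)/(x^2 - 6x + 9)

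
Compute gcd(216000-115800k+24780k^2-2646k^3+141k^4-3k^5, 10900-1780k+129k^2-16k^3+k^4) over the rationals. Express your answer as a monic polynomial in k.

100-20k+k^2

Euclidean algorithm in ℚ[k]:
  -3k^5+141k^4-2646k^3+24780k^2-115800k+216000 = (-3k+93)(k^4-16k^3+129k^2-1780k+10900) + (-771k^3+7443k^2+82440k-797700)
  k^4-16k^3+129k^2-1780k+10900 = (-(1/771)k+1631/198147)(-771k^3+7443k^2+82440k-797700) + ((11536170/66049)k^2-(230723400/66049)k+1153617000/66049)
  -771k^3+7443k^2+82440k-797700 = (-(16974593/3845390)k-175624291/3845390)((11536170/66049)k^2-(230723400/66049)k+1153617000/66049) + (0)
Last nonzero remainder: (11536170/66049)k^2-(230723400/66049)k+1153617000/66049. Dividing through by 11536170/66049 gives the monic gcd k^2-20k+100.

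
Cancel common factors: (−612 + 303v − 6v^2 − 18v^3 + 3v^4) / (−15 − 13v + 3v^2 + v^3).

By polynomial division,
  3v^4 − 18v^3 − 6v^2 + 303v − 612 = (3v − 27)(v^3 + 3v^2 − 13v − 15) + (114v^2 − 3v − 1017)
  v^3 + 3v^2 − 13v − 15 = ((1/114)v + 115/4332)(114v^2 − 3v − 1017) + (−(5775/1444)v + 17325/1444)
  114v^2 − 3v − 1017 = (−(54872/1925)v − 163172/1925)(−(5775/1444)v + 17325/1444) + (0)
Last nonzero remainder: −(5775/1444)v + 17325/1444. Dividing through by −5775/1444 gives the monic gcd v − 3.
Cancel v − 3 from numerator and denominator to get the reduced form.

(204 − 33v − 9v^2 + 3v^3)/(5 + 6v + v^2)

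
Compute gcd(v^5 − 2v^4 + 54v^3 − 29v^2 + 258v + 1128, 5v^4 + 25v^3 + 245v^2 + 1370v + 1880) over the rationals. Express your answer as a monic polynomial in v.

Apply the Euclidean algorithm:
  v^5 − 2v^4 + 54v^3 − 29v^2 + 258v + 1128 = ((1/5)v − 7/5)(5v^4 + 25v^3 + 245v^2 + 1370v + 1880) + (40v^3 + 40v^2 + 1800v + 3760)
  5v^4 + 25v^3 + 245v^2 + 1370v + 1880 = ((1/8)v + 1/2)(40v^3 + 40v^2 + 1800v + 3760) + (0)
Last nonzero remainder: 40v^3 + 40v^2 + 1800v + 3760. Dividing through by 40 gives the monic gcd v^3 + v^2 + 45v + 94.

v^3 + v^2 + 45v + 94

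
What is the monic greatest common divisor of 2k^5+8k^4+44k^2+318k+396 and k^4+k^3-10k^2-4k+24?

By polynomial division,
  2k^5+8k^4+44k^2+318k+396 = (2k+6)(k^4+k^3-10k^2-4k+24) + (14k^3+112k^2+294k+252)
  k^4+k^3-10k^2-4k+24 = ((1/14)k-1/2)(14k^3+112k^2+294k+252) + (25k^2+125k+150)
  14k^3+112k^2+294k+252 = ((14/25)k+42/25)(25k^2+125k+150) + (0)
Last nonzero remainder: 25k^2+125k+150. Dividing through by 25 gives the monic gcd k^2+5k+6.

k^2+5k+6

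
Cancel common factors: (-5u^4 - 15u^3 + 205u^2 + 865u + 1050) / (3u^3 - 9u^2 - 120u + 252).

Euclidean algorithm in ℚ[u]:
  -5u^4 - 15u^3 + 205u^2 + 865u + 1050 = (-(5/3)u - 10)(3u^3 - 9u^2 - 120u + 252) + (-85u^2 + 85u + 3570)
  3u^3 - 9u^2 - 120u + 252 = (-(3/85)u + 6/85)(-85u^2 + 85u + 3570) + (0)
Last nonzero remainder: -85u^2 + 85u + 3570. Dividing through by -85 gives the monic gcd u^2 - u - 42.
Cancel u^2 - u - 42 from numerator and denominator to get the reduced form.

(-5u^2 - 20u - 25)/(3u - 6)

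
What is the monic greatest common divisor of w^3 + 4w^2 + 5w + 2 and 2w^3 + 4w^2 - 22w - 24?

Apply the Euclidean algorithm:
  w^3 + 4w^2 + 5w + 2 = (1/2)(2w^3 + 4w^2 - 22w - 24) + (2w^2 + 16w + 14)
  2w^3 + 4w^2 - 22w - 24 = (w - 6)(2w^2 + 16w + 14) + (60w + 60)
  2w^2 + 16w + 14 = ((1/30)w + 7/30)(60w + 60) + (0)
Last nonzero remainder: 60w + 60. Dividing through by 60 gives the monic gcd w + 1.

w + 1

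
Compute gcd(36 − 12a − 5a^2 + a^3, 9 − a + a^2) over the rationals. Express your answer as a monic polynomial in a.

1

By polynomial division,
  a^3 − 5a^2 − 12a + 36 = (a − 4)(a^2 − a + 9) + (−25a + 72)
  a^2 − a + 9 = (−(1/25)a − 47/625)(−25a + 72) + (9009/625)
  −25a + 72 = (−(15625/9009)a + 5000/1001)(9009/625) + (0)
The last nonzero remainder is the constant 9009/625, so the polynomials are coprime and gcd = 1.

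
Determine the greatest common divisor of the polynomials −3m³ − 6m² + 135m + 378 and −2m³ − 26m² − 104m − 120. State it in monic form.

m + 6

By polynomial division,
  −3m³ − 6m² + 135m + 378 = (3/2)(−2m³ − 26m² − 104m − 120) + (33m² + 291m + 558)
  −2m³ − 26m² − 104m − 120 = (−(2/33)m − 92/363)(33m² + 291m + 558) + ((432/121)m + 2592/121)
  33m² + 291m + 558 = ((1331/144)m + 3751/144)((432/121)m + 2592/121) + (0)
Last nonzero remainder: (432/121)m + 2592/121. Dividing through by 432/121 gives the monic gcd m + 6.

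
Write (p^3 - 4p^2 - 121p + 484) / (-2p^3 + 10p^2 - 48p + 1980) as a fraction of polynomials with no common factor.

Euclidean algorithm in ℚ[p]:
  p^3 - 4p^2 - 121p + 484 = (-1/2)(-2p^3 + 10p^2 - 48p + 1980) + (p^2 - 145p + 1474)
  -2p^3 + 10p^2 - 48p + 1980 = (-2p - 280)(p^2 - 145p + 1474) + (-37700p + 414700)
  p^2 - 145p + 1474 = (-(1/37700)p + 67/18850)(-37700p + 414700) + (0)
Last nonzero remainder: -37700p + 414700. Dividing through by -37700 gives the monic gcd p - 11.
Cancel p - 11 from numerator and denominator to get the reduced form.

(-p^2 - 7p + 44)/(2p^2 + 12p + 180)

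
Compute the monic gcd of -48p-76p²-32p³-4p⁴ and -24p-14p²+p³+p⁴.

3p+p²

By polynomial division,
  -4p⁴-32p³-76p²-48p = (-4)(p⁴+p³-14p²-24p) + (-28p³-132p²-144p)
  p⁴+p³-14p²-24p = (-(1/28)p+13/98)(-28p³-132p²-144p) + (-(80/49)p²-(240/49)p)
  -28p³-132p²-144p = ((343/20)p+147/5)(-(80/49)p²-(240/49)p) + (0)
Last nonzero remainder: -(80/49)p²-(240/49)p. Dividing through by -80/49 gives the monic gcd p²+3p.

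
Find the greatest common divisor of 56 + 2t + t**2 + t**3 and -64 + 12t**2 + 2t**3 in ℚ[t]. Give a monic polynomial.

4 + t

By polynomial division,
  t**3 + t**2 + 2t + 56 = (1/2)(2t**3 + 12t**2 - 64) + (-5t**2 + 2t + 88)
  2t**3 + 12t**2 - 64 = (-(2/5)t - 64/25)(-5t**2 + 2t + 88) + ((1008/25)t + 4032/25)
  -5t**2 + 2t + 88 = (-(125/1008)t + 275/504)((1008/25)t + 4032/25) + (0)
Last nonzero remainder: (1008/25)t + 4032/25. Dividing through by 1008/25 gives the monic gcd t + 4.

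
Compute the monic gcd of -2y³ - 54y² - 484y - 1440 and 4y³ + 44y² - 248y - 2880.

By polynomial division,
  -2y³ - 54y² - 484y - 1440 = (-1/2)(4y³ + 44y² - 248y - 2880) + (-32y² - 608y - 2880)
  4y³ + 44y² - 248y - 2880 = (-(1/8)y + 1)(-32y² - 608y - 2880) + (0)
Last nonzero remainder: -32y² - 608y - 2880. Dividing through by -32 gives the monic gcd y² + 19y + 90.

y² + 19y + 90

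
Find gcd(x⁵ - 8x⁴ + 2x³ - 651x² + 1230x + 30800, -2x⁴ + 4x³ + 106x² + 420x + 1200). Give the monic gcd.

By polynomial division,
  x⁵ - 8x⁴ + 2x³ - 651x² + 1230x + 30800 = (-(1/2)x + 3)(-2x⁴ + 4x³ + 106x² + 420x + 1200) + (43x³ - 759x² + 570x + 27200)
  -2x⁴ + 4x³ + 106x² + 420x + 1200 = (-(2/43)x - 1346/1849)(43x³ - 759x² + 570x + 27200) + (-(776600/1849)x² + (3883000/1849)x + 38830000/1849)
  43x³ - 759x² + 570x + 27200 = (-(79507/776600)x + 125732/97075)(-(776600/1849)x² + (3883000/1849)x + 38830000/1849) + (0)
Last nonzero remainder: -(776600/1849)x² + (3883000/1849)x + 38830000/1849. Dividing through by -776600/1849 gives the monic gcd x² - 5x - 50.

x² - 5x - 50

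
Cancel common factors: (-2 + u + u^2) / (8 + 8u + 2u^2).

(-1 + u)/(4 + 2u)

Euclidean algorithm in ℚ[u]:
  u^2 + u - 2 = (1/2)(2u^2 + 8u + 8) + (-3u - 6)
  2u^2 + 8u + 8 = (-(2/3)u - 4/3)(-3u - 6) + (0)
Last nonzero remainder: -3u - 6. Dividing through by -3 gives the monic gcd u + 2.
Cancel u + 2 from numerator and denominator to get the reduced form.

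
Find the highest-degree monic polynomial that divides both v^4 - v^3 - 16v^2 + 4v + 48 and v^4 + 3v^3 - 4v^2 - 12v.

v^3 + 3v^2 - 4v - 12

Euclidean algorithm in ℚ[v]:
  v^4 - v^3 - 16v^2 + 4v + 48 = (v^4 + 3v^3 - 4v^2 - 12v) + (-4v^3 - 12v^2 + 16v + 48)
  v^4 + 3v^3 - 4v^2 - 12v = (-(1/4)v)(-4v^3 - 12v^2 + 16v + 48) + (0)
Last nonzero remainder: -4v^3 - 12v^2 + 16v + 48. Dividing through by -4 gives the monic gcd v^3 + 3v^2 - 4v - 12.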